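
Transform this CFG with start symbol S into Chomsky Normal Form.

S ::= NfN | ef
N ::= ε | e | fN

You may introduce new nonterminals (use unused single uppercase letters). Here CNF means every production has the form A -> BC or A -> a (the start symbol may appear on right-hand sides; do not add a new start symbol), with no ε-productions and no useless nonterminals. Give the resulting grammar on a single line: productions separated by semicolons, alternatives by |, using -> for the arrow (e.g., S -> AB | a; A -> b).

Nullable: {N}; after ε-elimination: S -> f | Nf | ef | fN | NfN; N -> e | f | fN.
No unit productions to eliminate.
TERM: introduce B -> e, A -> f and substitute in every rule of length ≥2.
BIN: S -> NAN becomes S -> NC, C -> AN.

S -> f | AN | BA | NA | NC; A -> f; B -> e; C -> AN; N -> e | f | AN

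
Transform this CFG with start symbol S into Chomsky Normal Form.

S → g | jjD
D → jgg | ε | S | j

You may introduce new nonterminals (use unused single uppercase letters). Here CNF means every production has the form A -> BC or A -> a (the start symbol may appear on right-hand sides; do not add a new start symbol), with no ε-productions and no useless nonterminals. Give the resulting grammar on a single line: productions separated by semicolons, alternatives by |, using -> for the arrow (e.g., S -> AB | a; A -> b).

Nullable: {D}; after ε-elimination: S -> g | jj | jjD; D -> S | j | jgg.
After unit-elimination: S -> g | jj | jjD; D -> g | j | jj | jgg | jjD.
TERM: introduce B -> g, A -> j and substitute in every rule of length ≥2.
BIN: D -> AAD becomes D -> AC, C -> AD; D -> ABB becomes D -> AE, E -> BB; S -> AAD becomes S -> AF, F -> AD.

S -> g | AA | AF; A -> j; B -> g; C -> AD; D -> g | j | AA | AC | AE; E -> BB; F -> AD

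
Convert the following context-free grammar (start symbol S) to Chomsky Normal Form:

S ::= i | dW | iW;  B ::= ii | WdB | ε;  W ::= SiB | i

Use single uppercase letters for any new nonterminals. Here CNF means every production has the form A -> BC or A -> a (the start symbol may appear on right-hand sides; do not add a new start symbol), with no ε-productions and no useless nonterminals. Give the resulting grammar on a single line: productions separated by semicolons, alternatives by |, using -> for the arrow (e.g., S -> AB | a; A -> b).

S -> i | AW | CW; A -> d; B -> CC | WA | WD; C -> i; D -> AB; E -> CB; W -> i | SC | SE

Nullable: {B}; after ε-elimination: S -> i | dW | iW; B -> Wd | ii | WdB; W -> i | Si | SiB.
No unit productions to eliminate.
TERM: introduce A -> d, C -> i and substitute in every rule of length ≥2.
BIN: B -> WAB becomes B -> WD, D -> AB; W -> SCB becomes W -> SE, E -> CB.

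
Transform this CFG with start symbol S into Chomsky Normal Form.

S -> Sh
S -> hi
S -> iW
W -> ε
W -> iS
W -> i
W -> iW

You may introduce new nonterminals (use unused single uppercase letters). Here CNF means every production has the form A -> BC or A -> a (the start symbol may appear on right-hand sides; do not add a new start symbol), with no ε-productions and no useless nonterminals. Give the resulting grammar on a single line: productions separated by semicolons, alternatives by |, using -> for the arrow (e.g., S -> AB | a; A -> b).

Nullable: {W}; after ε-elimination: S -> i | Sh | hi | iW; W -> i | iS | iW.
No unit productions to eliminate.
TERM: introduce A -> h, B -> i and substitute in every rule of length ≥2.

S -> i | AB | BW | SA; A -> h; B -> i; W -> i | BS | BW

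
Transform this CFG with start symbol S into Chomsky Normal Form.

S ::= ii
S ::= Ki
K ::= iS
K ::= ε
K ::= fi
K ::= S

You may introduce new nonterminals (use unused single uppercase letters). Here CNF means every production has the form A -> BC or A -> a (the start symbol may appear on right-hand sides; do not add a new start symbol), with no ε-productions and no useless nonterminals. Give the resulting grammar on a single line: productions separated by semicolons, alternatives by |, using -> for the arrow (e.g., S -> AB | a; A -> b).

Nullable: {K}; after ε-elimination: S -> i | Ki | ii; K -> S | fi | iS.
After unit-elimination: S -> i | Ki | ii; K -> i | Ki | fi | iS | ii.
TERM: introduce B -> f, A -> i and substitute in every rule of length ≥2.

S -> i | AA | KA; A -> i; B -> f; K -> i | AA | AS | BA | KA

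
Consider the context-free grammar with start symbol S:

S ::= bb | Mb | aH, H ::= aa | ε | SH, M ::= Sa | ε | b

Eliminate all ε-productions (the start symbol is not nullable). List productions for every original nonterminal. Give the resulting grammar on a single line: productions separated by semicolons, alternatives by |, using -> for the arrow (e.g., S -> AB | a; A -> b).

S -> a | b | Mb | aH | bb; H -> S | SH | aa; M -> b | Sa

Nullable set: {H, M}.
S -> Mb: M nullable, giving Mb | b.
S -> aH: H nullable, giving a | aH.
Drop H -> ε.
H -> SH: H nullable, giving S | SH.
Drop M -> ε.
Unchanged (no nullable symbols): S -> bb; H -> aa; M -> Sa; M -> b.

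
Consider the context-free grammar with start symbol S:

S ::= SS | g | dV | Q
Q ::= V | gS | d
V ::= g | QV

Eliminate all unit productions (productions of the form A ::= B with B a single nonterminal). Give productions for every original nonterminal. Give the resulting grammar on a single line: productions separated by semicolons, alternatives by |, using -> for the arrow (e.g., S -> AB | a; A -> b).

Unit productions: Q->V, S->Q.
Unit pairs (A ⇒* B via units): (Q,V), (S,Q), (S,V).
S: inherits non-unit rules of {Q, S, V} → QV | SS | d | dV | g | gS.
Q: inherits non-unit rules of {Q, V} → QV | d | g | gS.
V: inherits non-unit rules of {V} → QV | g.

S -> d | g | QV | SS | dV | gS; Q -> d | g | QV | gS; V -> g | QV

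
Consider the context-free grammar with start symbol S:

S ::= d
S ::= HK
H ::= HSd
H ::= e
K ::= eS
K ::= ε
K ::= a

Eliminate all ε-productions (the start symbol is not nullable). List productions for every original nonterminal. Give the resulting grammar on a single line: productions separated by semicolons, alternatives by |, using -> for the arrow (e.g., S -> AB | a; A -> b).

S -> H | d | HK; H -> e | HSd; K -> a | eS

Nullable set: {K}.
S -> HK: K nullable, giving H | HK.
Drop K -> ε.
Unchanged (no nullable symbols): S -> d; H -> HSd; H -> e; K -> a; K -> eS.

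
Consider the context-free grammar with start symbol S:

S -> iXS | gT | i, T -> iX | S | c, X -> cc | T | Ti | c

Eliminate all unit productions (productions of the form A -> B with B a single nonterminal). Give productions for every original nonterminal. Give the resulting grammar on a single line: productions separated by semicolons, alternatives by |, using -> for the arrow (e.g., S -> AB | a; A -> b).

Unit productions: T->S, X->T.
Unit pairs (A ⇒* B via units): (T,S), (X,S), (X,T).
S: inherits non-unit rules of {S} → gT | i | iXS.
T: inherits non-unit rules of {S, T} → c | gT | i | iX | iXS.
X: inherits non-unit rules of {S, T, X} → Ti | c | cc | gT | i | iX | iXS.

S -> i | gT | iXS; T -> c | i | gT | iX | iXS; X -> c | i | Ti | cc | gT | iX | iXS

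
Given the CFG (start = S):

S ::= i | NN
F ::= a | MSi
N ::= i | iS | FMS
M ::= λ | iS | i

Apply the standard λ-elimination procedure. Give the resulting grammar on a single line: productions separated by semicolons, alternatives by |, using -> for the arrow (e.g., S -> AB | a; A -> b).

Nullable set: {M}.
F -> MSi: M nullable, giving MSi | Si.
Drop M -> λ.
N -> FMS: M nullable, giving FMS | FS.
Unchanged (no nullable symbols): S -> NN; S -> i; F -> a; M -> i; M -> iS; N -> i; N -> iS.

S -> i | NN; F -> a | Si | MSi; M -> i | iS; N -> i | FS | iS | FMS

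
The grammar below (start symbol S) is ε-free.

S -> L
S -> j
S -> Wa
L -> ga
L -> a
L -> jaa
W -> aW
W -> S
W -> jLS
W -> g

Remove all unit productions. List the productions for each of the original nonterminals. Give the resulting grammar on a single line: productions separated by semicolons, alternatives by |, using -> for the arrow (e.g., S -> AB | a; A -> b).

S -> a | j | Wa | ga | jaa; L -> a | ga | jaa; W -> a | g | j | Wa | aW | ga | jLS | jaa

Unit productions: S->L, W->S.
Unit pairs (A ⇒* B via units): (S,L), (W,L), (W,S).
S: inherits non-unit rules of {L, S} → Wa | a | ga | j | jaa.
L: inherits non-unit rules of {L} → a | ga | jaa.
W: inherits non-unit rules of {L, S, W} → Wa | a | aW | g | ga | j | jLS | jaa.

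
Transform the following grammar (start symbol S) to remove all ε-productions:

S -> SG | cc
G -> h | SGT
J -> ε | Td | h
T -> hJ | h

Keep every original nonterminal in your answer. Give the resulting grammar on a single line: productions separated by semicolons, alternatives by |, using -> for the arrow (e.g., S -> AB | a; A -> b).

Nullable set: {J}.
Drop J -> ε.
T -> hJ: J nullable, giving h | hJ.
Unchanged (no nullable symbols): S -> SG; S -> cc; G -> SGT; G -> h; J -> Td; J -> h; T -> h.

S -> SG | cc; G -> h | SGT; J -> h | Td; T -> h | hJ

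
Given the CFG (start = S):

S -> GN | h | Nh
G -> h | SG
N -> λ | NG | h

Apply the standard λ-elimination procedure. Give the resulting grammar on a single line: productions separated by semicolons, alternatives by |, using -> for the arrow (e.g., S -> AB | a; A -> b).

S -> G | h | GN | Nh; G -> h | SG; N -> G | h | NG

Nullable set: {N}.
S -> GN: N nullable, giving G | GN.
S -> Nh: N nullable, giving Nh | h.
Drop N -> λ.
N -> NG: N nullable, giving G | NG.
Unchanged (no nullable symbols): S -> h; G -> SG; G -> h; N -> h.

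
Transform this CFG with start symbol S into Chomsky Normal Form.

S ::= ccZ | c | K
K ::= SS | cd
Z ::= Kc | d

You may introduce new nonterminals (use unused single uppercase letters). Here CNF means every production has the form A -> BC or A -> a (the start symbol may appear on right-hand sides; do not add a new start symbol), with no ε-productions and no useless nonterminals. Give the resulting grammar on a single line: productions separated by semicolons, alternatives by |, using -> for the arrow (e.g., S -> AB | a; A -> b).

No ε-productions.
After unit-elimination: S -> c | SS | cd | ccZ; K -> SS | cd; Z -> d | Kc.
TERM: introduce A -> c, B -> d and substitute in every rule of length ≥2.
BIN: S -> AAZ becomes S -> AC, C -> AZ.

S -> c | AB | AC | SS; A -> c; B -> d; C -> AZ; K -> AB | SS; Z -> d | KA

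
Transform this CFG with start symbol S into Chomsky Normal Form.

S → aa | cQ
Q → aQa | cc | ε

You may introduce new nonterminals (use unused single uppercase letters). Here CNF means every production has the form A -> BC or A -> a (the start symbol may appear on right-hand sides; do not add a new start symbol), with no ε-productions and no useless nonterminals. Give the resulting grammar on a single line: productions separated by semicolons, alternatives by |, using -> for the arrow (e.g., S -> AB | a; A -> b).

S -> c | AA | BQ; A -> a; B -> c; C -> QA; Q -> AA | AC | BB

Nullable: {Q}; after ε-elimination: S -> c | aa | cQ; Q -> aa | cc | aQa.
No unit productions to eliminate.
TERM: introduce A -> a, B -> c and substitute in every rule of length ≥2.
BIN: Q -> AQA becomes Q -> AC, C -> QA.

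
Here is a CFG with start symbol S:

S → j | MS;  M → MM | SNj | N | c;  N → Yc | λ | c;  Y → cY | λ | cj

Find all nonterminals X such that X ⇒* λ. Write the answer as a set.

{M, N, Y}

Directly nullable (have an ε-rule): {N, Y}.
M is nullable via M -> N (every symbol on the right is already known nullable).
Not nullable: S — each has a terminal in every rule's right-hand side or depends on a non-nullable symbol.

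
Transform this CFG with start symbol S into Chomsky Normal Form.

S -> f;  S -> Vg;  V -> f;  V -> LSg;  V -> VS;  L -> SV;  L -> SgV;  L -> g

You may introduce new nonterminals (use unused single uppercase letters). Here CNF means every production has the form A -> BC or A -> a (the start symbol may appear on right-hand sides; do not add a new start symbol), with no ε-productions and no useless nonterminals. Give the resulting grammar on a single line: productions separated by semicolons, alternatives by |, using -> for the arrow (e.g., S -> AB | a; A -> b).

No ε-productions.
No unit productions to eliminate.
TERM: introduce A -> g and substitute in every rule of length ≥2.
BIN: L -> SAV becomes L -> SB, B -> AV; V -> LSA becomes V -> LC, C -> SA.

S -> f | VA; A -> g; B -> AV; C -> SA; L -> g | SB | SV; V -> f | LC | VS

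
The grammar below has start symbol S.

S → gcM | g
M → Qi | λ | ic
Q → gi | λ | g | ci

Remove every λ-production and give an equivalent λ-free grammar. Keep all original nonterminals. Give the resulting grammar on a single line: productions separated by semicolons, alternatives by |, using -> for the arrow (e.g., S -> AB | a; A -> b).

S -> g | gc | gcM; M -> i | Qi | ic; Q -> g | ci | gi

Nullable set: {M, Q}.
S -> gcM: M nullable, giving gc | gcM.
Drop M -> λ.
M -> Qi: Q nullable, giving Qi | i.
Drop Q -> λ.
Unchanged (no nullable symbols): S -> g; M -> ic; Q -> ci; Q -> g; Q -> gi.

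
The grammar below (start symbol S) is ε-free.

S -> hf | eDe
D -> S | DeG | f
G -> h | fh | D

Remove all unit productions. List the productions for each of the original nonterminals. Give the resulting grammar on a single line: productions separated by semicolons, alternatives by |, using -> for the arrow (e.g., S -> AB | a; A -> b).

S -> hf | eDe; D -> f | hf | DeG | eDe; G -> f | h | fh | hf | DeG | eDe

Unit productions: D->S, G->D.
Unit pairs (A ⇒* B via units): (D,S), (G,D), (G,S).
S: inherits non-unit rules of {S} → eDe | hf.
D: inherits non-unit rules of {D, S} → DeG | eDe | f | hf.
G: inherits non-unit rules of {D, G, S} → DeG | eDe | f | fh | h | hf.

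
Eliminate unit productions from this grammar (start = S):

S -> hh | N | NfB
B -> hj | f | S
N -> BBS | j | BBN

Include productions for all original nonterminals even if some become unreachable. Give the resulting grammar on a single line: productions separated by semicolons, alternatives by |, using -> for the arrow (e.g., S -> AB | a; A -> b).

Unit productions: B->S, S->N.
Unit pairs (A ⇒* B via units): (B,N), (B,S), (S,N).
S: inherits non-unit rules of {N, S} → BBN | BBS | NfB | hh | j.
B: inherits non-unit rules of {B, N, S} → BBN | BBS | NfB | f | hh | hj | j.
N: inherits non-unit rules of {N} → BBN | BBS | j.

S -> j | hh | BBN | BBS | NfB; B -> f | j | hh | hj | BBN | BBS | NfB; N -> j | BBN | BBS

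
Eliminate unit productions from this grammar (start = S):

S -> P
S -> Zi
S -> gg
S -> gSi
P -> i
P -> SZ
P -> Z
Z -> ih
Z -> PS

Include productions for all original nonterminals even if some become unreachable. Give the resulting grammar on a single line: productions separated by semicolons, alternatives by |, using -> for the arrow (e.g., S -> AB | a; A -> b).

S -> i | PS | SZ | Zi | gg | ih | gSi; P -> i | PS | SZ | ih; Z -> PS | ih

Unit productions: P->Z, S->P.
Unit pairs (A ⇒* B via units): (P,Z), (S,P), (S,Z).
S: inherits non-unit rules of {P, S, Z} → PS | SZ | Zi | gSi | gg | i | ih.
P: inherits non-unit rules of {P, Z} → PS | SZ | i | ih.
Z: inherits non-unit rules of {Z} → PS | ih.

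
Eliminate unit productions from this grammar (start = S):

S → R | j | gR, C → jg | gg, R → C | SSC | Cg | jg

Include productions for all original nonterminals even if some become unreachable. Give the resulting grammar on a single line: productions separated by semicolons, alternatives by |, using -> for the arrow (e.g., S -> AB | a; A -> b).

Unit productions: R->C, S->R.
Unit pairs (A ⇒* B via units): (R,C), (S,C), (S,R).
S: inherits non-unit rules of {C, R, S} → Cg | SSC | gR | gg | j | jg.
C: inherits non-unit rules of {C} → gg | jg.
R: inherits non-unit rules of {C, R} → Cg | SSC | gg | jg.

S -> j | Cg | gR | gg | jg | SSC; C -> gg | jg; R -> Cg | gg | jg | SSC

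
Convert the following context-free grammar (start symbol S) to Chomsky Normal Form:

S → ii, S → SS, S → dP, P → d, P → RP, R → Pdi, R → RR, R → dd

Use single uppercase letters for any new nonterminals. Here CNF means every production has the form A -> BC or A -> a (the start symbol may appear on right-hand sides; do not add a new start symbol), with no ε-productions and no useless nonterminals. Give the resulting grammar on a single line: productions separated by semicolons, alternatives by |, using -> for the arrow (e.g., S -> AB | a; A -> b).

S -> AP | BB | SS; A -> d; B -> i; C -> AB; P -> d | RP; R -> AA | PC | RR

No ε-productions.
No unit productions to eliminate.
TERM: introduce A -> d, B -> i and substitute in every rule of length ≥2.
BIN: R -> PAB becomes R -> PC, C -> AB.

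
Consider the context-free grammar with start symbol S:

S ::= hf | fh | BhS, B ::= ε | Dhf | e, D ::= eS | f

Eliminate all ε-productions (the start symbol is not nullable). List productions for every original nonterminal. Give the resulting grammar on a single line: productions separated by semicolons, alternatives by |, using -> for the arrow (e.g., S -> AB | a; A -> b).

S -> fh | hS | hf | BhS; B -> e | Dhf; D -> f | eS

Nullable set: {B}.
S -> BhS: B nullable, giving BhS | hS.
Drop B -> ε.
Unchanged (no nullable symbols): S -> fh; S -> hf; B -> Dhf; B -> e; D -> eS; D -> f.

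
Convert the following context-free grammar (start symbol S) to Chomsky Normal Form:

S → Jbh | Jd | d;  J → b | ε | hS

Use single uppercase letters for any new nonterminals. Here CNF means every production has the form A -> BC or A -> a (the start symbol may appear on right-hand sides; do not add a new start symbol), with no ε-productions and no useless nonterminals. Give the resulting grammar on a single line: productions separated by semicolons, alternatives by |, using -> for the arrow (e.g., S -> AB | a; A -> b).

Nullable: {J}; after ε-elimination: S -> d | Jd | bh | Jbh; J -> b | hS.
No unit productions to eliminate.
TERM: introduce B -> b, C -> d, A -> h and substitute in every rule of length ≥2.
BIN: S -> JBA becomes S -> JD, D -> BA.

S -> d | BA | JC | JD; A -> h; B -> b; C -> d; D -> BA; J -> b | AS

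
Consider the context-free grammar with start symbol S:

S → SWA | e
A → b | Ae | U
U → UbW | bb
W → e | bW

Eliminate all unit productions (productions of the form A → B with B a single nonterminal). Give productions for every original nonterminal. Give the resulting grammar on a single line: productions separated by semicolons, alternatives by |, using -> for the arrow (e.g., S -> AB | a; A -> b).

Unit productions: A->U.
Unit pairs (A ⇒* B via units): (A,U).
S: inherits non-unit rules of {S} → SWA | e.
A: inherits non-unit rules of {A, U} → Ae | UbW | b | bb.
U: inherits non-unit rules of {U} → UbW | bb.
W: inherits non-unit rules of {W} → bW | e.

S -> e | SWA; A -> b | Ae | bb | UbW; U -> bb | UbW; W -> e | bW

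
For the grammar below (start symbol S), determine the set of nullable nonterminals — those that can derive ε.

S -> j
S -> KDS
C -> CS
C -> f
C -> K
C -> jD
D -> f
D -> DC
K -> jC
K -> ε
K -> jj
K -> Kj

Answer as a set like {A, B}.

{C, K}

Directly nullable (have an ε-rule): {K}.
C is nullable via C -> K (every symbol on the right is already known nullable).
Not nullable: D, S — each has a terminal in every rule's right-hand side or depends on a non-nullable symbol.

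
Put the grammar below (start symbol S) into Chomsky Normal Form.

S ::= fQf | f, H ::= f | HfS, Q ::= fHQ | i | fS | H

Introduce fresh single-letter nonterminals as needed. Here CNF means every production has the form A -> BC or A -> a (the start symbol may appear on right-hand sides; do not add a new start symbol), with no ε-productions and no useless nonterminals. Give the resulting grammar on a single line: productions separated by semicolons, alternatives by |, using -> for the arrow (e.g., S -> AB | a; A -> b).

S -> f | AE; A -> f; B -> AS; C -> HQ; D -> AS; E -> QA; H -> f | HB; Q -> f | i | AC | AS | HD

No ε-productions.
After unit-elimination: S -> f | fQf; H -> f | HfS; Q -> f | i | fS | HfS | fHQ.
TERM: introduce A -> f and substitute in every rule of length ≥2.
BIN: H -> HAS becomes H -> HB, B -> AS; Q -> AHQ becomes Q -> AC, C -> HQ; Q -> HAS becomes Q -> HD, D -> AS; S -> AQA becomes S -> AE, E -> QA.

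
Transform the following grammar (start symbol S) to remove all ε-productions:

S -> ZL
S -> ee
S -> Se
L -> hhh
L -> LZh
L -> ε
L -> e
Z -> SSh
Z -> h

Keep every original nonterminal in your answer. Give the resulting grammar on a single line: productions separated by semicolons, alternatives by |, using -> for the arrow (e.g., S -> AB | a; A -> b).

Nullable set: {L}.
S -> ZL: L nullable, giving Z | ZL.
Drop L -> ε.
L -> LZh: L nullable, giving LZh | Zh.
Unchanged (no nullable symbols): S -> Se; S -> ee; L -> e; L -> hhh; Z -> SSh; Z -> h.

S -> Z | Se | ZL | ee; L -> e | Zh | LZh | hhh; Z -> h | SSh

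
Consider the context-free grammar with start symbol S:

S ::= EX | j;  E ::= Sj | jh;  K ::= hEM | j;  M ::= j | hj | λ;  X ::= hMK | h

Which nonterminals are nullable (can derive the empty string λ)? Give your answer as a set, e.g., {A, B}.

{M}

Directly nullable (have an ε-rule): {M}.
Not nullable: E, K, S, X — each has a terminal in every rule's right-hand side or depends on a non-nullable symbol.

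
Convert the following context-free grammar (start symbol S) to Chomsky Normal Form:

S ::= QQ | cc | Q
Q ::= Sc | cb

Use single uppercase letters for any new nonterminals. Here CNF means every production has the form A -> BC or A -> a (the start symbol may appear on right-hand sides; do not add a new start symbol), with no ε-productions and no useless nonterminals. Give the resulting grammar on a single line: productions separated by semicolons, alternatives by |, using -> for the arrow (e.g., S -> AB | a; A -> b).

S -> AA | AB | QQ | SA; A -> c; B -> b; Q -> AB | SA

No ε-productions.
After unit-elimination: S -> QQ | Sc | cb | cc; Q -> Sc | cb.
TERM: introduce B -> b, A -> c and substitute in every rule of length ≥2.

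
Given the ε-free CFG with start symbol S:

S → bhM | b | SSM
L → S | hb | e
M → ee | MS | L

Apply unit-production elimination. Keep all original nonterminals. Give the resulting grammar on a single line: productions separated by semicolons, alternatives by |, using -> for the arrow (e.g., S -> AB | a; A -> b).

Unit productions: L->S, M->L.
Unit pairs (A ⇒* B via units): (L,S), (M,L), (M,S).
S: inherits non-unit rules of {S} → SSM | b | bhM.
L: inherits non-unit rules of {L, S} → SSM | b | bhM | e | hb.
M: inherits non-unit rules of {L, M, S} → MS | SSM | b | bhM | e | ee | hb.

S -> b | SSM | bhM; L -> b | e | hb | SSM | bhM; M -> b | e | MS | ee | hb | SSM | bhM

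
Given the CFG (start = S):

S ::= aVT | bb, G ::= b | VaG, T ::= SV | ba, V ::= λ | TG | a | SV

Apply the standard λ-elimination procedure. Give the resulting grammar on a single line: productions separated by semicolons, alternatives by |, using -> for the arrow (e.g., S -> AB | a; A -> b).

Nullable set: {V}.
S -> aVT: V nullable, giving aT | aVT.
G -> VaG: V nullable, giving VaG | aG.
T -> SV: V nullable, giving S | SV.
Drop V -> λ.
V -> SV: V nullable, giving S | SV.
Unchanged (no nullable symbols): S -> bb; G -> b; T -> ba; V -> TG; V -> a.

S -> aT | bb | aVT; G -> b | aG | VaG; T -> S | SV | ba; V -> S | a | SV | TG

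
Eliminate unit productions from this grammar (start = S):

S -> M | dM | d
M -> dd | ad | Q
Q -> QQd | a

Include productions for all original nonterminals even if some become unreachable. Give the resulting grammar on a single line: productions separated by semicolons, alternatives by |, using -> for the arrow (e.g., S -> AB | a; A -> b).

Unit productions: M->Q, S->M.
Unit pairs (A ⇒* B via units): (M,Q), (S,M), (S,Q).
S: inherits non-unit rules of {M, Q, S} → QQd | a | ad | d | dM | dd.
M: inherits non-unit rules of {M, Q} → QQd | a | ad | dd.
Q: inherits non-unit rules of {Q} → QQd | a.

S -> a | d | ad | dM | dd | QQd; M -> a | ad | dd | QQd; Q -> a | QQd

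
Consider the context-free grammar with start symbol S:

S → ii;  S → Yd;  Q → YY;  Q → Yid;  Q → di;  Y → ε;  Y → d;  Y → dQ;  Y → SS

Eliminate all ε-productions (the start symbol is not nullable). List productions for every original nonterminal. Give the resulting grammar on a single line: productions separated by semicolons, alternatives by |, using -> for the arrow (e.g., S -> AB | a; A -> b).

Nullable set: {Q, Y}.
S -> Yd: Y nullable, giving Yd | d.
Q -> YY: Y, Y nullable, giving Y | YY.
Q -> Yid: Y nullable, giving Yid | id.
Drop Y -> ε.
Y -> dQ: Q nullable, giving d | dQ.
Unchanged (no nullable symbols): S -> ii; Q -> di; Y -> SS; Y -> d.

S -> d | Yd | ii; Q -> Y | YY | di | id | Yid; Y -> d | SS | dQ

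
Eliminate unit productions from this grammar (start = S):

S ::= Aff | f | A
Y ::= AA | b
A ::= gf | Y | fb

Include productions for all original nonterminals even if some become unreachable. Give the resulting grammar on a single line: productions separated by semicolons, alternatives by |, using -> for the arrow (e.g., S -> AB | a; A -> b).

S -> b | f | AA | fb | gf | Aff; A -> b | AA | fb | gf; Y -> b | AA

Unit productions: A->Y, S->A.
Unit pairs (A ⇒* B via units): (A,Y), (S,A), (S,Y).
S: inherits non-unit rules of {A, S, Y} → AA | Aff | b | f | fb | gf.
A: inherits non-unit rules of {A, Y} → AA | b | fb | gf.
Y: inherits non-unit rules of {Y} → AA | b.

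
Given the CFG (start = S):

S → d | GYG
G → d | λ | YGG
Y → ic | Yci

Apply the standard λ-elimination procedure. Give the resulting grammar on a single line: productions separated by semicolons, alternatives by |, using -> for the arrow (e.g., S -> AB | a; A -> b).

S -> Y | d | GY | YG | GYG; G -> Y | d | YG | YGG; Y -> ic | Yci

Nullable set: {G}.
S -> GYG: G, G nullable, giving GY | GYG | Y | YG.
Drop G -> λ.
G -> YGG: G, G nullable, giving Y | YG | YGG.
Unchanged (no nullable symbols): S -> d; G -> d; Y -> Yci; Y -> ic.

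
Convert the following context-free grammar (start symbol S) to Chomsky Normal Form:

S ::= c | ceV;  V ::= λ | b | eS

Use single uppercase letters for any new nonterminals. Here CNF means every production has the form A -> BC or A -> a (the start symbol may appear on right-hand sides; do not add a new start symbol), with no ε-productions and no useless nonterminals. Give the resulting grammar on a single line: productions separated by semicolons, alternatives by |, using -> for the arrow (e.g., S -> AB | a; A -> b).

Nullable: {V}; after ε-elimination: S -> c | ce | ceV; V -> b | eS.
No unit productions to eliminate.
TERM: introduce A -> c, B -> e and substitute in every rule of length ≥2.
BIN: S -> ABV becomes S -> AC, C -> BV.

S -> c | AB | AC; A -> c; B -> e; C -> BV; V -> b | BS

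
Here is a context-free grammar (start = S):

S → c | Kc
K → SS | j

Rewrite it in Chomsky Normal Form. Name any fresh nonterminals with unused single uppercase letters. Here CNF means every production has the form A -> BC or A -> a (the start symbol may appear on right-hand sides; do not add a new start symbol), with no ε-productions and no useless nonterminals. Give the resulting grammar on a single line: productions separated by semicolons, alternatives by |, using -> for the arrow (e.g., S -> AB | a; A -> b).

S -> c | KA; A -> c; K -> j | SS

No ε-productions.
No unit productions to eliminate.
TERM: introduce A -> c and substitute in every rule of length ≥2.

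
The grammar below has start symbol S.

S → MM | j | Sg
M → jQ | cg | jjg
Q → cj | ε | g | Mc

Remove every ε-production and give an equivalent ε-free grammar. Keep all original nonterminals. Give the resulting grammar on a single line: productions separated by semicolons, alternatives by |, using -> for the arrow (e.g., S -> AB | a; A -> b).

Nullable set: {Q}.
M -> jQ: Q nullable, giving j | jQ.
Drop Q -> ε.
Unchanged (no nullable symbols): S -> MM; S -> Sg; S -> j; M -> cg; M -> jjg; Q -> Mc; Q -> cj; Q -> g.

S -> j | MM | Sg; M -> j | cg | jQ | jjg; Q -> g | Mc | cj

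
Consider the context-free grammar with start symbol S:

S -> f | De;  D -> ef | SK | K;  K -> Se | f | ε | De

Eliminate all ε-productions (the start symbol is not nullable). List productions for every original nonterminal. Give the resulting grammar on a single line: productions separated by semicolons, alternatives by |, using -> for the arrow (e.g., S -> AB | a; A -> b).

S -> e | f | De; D -> K | S | SK | ef; K -> e | f | De | Se

Nullable set: {D, K}.
S -> De: D nullable, giving De | e.
D -> K: K nullable, giving K.
D -> SK: K nullable, giving S | SK.
Drop K -> ε.
K -> De: D nullable, giving De | e.
Unchanged (no nullable symbols): S -> f; D -> ef; K -> Se; K -> f.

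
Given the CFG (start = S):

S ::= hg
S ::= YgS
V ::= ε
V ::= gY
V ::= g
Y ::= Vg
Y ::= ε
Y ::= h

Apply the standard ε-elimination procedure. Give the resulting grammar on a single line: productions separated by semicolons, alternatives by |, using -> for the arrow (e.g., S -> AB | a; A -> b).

S -> gS | hg | YgS; V -> g | gY; Y -> g | h | Vg

Nullable set: {V, Y}.
S -> YgS: Y nullable, giving YgS | gS.
Drop V -> ε.
V -> gY: Y nullable, giving g | gY.
Drop Y -> ε.
Y -> Vg: V nullable, giving Vg | g.
Unchanged (no nullable symbols): S -> hg; V -> g; Y -> h.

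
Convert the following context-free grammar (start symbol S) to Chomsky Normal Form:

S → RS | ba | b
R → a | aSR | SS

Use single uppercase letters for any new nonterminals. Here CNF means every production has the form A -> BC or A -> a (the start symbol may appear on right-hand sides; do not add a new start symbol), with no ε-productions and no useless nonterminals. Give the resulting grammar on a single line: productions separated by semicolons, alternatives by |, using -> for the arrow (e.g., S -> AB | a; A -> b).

S -> b | BA | RS; A -> a; B -> b; C -> SR; R -> a | AC | SS

No ε-productions.
No unit productions to eliminate.
TERM: introduce A -> a, B -> b and substitute in every rule of length ≥2.
BIN: R -> ASR becomes R -> AC, C -> SR.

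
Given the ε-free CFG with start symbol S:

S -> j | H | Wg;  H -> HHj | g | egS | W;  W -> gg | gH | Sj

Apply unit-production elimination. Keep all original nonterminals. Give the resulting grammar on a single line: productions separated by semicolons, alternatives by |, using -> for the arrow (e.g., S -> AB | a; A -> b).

S -> g | j | Sj | Wg | gH | gg | HHj | egS; H -> g | Sj | gH | gg | HHj | egS; W -> Sj | gH | gg

Unit productions: H->W, S->H.
Unit pairs (A ⇒* B via units): (H,W), (S,H), (S,W).
S: inherits non-unit rules of {H, S, W} → HHj | Sj | Wg | egS | g | gH | gg | j.
H: inherits non-unit rules of {H, W} → HHj | Sj | egS | g | gH | gg.
W: inherits non-unit rules of {W} → Sj | gH | gg.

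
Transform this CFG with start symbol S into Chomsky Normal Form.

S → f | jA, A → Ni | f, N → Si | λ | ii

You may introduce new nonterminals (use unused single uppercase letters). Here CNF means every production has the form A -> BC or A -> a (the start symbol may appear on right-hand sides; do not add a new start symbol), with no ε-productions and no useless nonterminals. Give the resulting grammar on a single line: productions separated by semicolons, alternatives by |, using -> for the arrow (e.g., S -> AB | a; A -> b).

Nullable: {N}; after ε-elimination: S -> f | jA; A -> f | i | Ni; N -> Si | ii.
No unit productions to eliminate.
TERM: introduce B -> i, C -> j and substitute in every rule of length ≥2.

S -> f | CA; A -> f | i | NB; B -> i; C -> j; N -> BB | SB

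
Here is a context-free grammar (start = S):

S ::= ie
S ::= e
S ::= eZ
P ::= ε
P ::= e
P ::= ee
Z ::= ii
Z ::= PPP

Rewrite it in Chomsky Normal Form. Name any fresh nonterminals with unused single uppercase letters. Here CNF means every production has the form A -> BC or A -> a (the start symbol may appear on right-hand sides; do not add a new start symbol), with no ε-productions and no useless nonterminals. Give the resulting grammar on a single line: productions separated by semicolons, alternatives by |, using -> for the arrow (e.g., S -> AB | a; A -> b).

S -> e | AZ | BA; A -> e; B -> i; C -> PP; P -> e | AA; Z -> e | AA | BB | PC | PP

Nullable: {P, Z}; after ε-elimination: S -> e | eZ | ie; P -> e | ee; Z -> P | PP | ii | PPP.
After unit-elimination: S -> e | eZ | ie; P -> e | ee; Z -> e | PP | ee | ii | PPP.
TERM: introduce A -> e, B -> i and substitute in every rule of length ≥2.
BIN: Z -> PPP becomes Z -> PC, C -> PP.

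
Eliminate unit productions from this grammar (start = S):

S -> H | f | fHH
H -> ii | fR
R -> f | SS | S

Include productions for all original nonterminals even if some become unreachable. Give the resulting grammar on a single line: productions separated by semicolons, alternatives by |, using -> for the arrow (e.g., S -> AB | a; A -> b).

Unit productions: R->S, S->H.
Unit pairs (A ⇒* B via units): (R,H), (R,S), (S,H).
S: inherits non-unit rules of {H, S} → f | fHH | fR | ii.
H: inherits non-unit rules of {H} → fR | ii.
R: inherits non-unit rules of {H, R, S} → SS | f | fHH | fR | ii.

S -> f | fR | ii | fHH; H -> fR | ii; R -> f | SS | fR | ii | fHH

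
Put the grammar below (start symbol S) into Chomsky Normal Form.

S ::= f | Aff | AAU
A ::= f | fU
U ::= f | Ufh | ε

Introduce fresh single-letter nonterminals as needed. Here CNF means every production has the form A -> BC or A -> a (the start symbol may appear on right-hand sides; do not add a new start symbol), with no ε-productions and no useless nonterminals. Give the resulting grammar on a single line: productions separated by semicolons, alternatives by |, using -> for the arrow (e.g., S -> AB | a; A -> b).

Nullable: {U}; after ε-elimination: S -> f | AA | AAU | Aff; A -> f | fU; U -> f | fh | Ufh.
No unit productions to eliminate.
TERM: introduce B -> f, C -> h and substitute in every rule of length ≥2.
BIN: S -> AAU becomes S -> AD, D -> AU; S -> ABB becomes S -> AE, E -> BB; U -> UBC becomes U -> UF, F -> BC.

S -> f | AA | AD | AE; A -> f | BU; B -> f; C -> h; D -> AU; E -> BB; F -> BC; U -> f | BC | UF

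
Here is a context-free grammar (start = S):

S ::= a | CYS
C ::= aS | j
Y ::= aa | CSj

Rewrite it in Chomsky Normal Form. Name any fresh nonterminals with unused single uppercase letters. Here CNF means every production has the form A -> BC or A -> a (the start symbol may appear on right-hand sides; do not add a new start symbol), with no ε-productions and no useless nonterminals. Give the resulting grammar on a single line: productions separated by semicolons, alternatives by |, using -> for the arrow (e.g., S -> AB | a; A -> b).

S -> a | CD; A -> a; B -> j; C -> j | AS; D -> YS; E -> SB; Y -> AA | CE

No ε-productions.
No unit productions to eliminate.
TERM: introduce A -> a, B -> j and substitute in every rule of length ≥2.
BIN: S -> CYS becomes S -> CD, D -> YS; Y -> CSB becomes Y -> CE, E -> SB.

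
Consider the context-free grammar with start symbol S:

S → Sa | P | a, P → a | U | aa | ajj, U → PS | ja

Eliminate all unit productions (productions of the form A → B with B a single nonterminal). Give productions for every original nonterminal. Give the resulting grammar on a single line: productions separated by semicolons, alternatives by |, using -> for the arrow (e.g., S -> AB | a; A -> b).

S -> a | PS | Sa | aa | ja | ajj; P -> a | PS | aa | ja | ajj; U -> PS | ja

Unit productions: P->U, S->P.
Unit pairs (A ⇒* B via units): (P,U), (S,P), (S,U).
S: inherits non-unit rules of {P, S, U} → PS | Sa | a | aa | ajj | ja.
P: inherits non-unit rules of {P, U} → PS | a | aa | ajj | ja.
U: inherits non-unit rules of {U} → PS | ja.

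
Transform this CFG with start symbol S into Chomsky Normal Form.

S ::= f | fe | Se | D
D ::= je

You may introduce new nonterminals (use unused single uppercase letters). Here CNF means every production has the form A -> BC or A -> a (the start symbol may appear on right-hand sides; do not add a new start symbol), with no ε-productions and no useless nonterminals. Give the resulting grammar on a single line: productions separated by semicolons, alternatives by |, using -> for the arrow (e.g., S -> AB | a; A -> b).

S -> f | AB | CB | SB; A -> j; B -> e; C -> f

No ε-productions.
After unit-elimination: S -> f | Se | fe | je; D -> je.
TERM: introduce B -> e, C -> f, A -> j and substitute in every rule of length ≥2.
Drop unreachable/unproductive: D.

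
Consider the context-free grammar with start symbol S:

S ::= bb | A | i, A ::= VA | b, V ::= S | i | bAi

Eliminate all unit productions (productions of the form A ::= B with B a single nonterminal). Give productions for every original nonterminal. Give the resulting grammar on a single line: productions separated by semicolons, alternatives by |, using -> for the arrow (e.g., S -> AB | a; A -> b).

Unit productions: S->A, V->S.
Unit pairs (A ⇒* B via units): (S,A), (V,A), (V,S).
S: inherits non-unit rules of {A, S} → VA | b | bb | i.
A: inherits non-unit rules of {A} → VA | b.
V: inherits non-unit rules of {A, S, V} → VA | b | bAi | bb | i.

S -> b | i | VA | bb; A -> b | VA; V -> b | i | VA | bb | bAi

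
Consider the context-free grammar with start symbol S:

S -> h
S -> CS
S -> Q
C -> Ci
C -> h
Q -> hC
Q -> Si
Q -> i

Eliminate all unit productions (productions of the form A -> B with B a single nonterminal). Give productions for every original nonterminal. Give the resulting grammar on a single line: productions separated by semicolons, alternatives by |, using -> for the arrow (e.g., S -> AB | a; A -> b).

S -> h | i | CS | Si | hC; C -> h | Ci; Q -> i | Si | hC

Unit productions: S->Q.
Unit pairs (A ⇒* B via units): (S,Q).
S: inherits non-unit rules of {Q, S} → CS | Si | h | hC | i.
C: inherits non-unit rules of {C} → Ci | h.
Q: inherits non-unit rules of {Q} → Si | hC | i.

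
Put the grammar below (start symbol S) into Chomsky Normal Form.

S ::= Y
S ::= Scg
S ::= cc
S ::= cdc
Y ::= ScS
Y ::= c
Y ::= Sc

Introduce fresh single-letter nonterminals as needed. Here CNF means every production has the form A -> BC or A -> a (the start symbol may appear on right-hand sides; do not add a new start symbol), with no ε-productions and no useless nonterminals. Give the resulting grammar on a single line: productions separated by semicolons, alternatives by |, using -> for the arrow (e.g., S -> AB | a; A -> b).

S -> c | AA | AD | SA | SE | SF; A -> c; B -> g; C -> d; D -> CA; E -> AB; F -> AS

No ε-productions.
After unit-elimination: S -> c | Sc | cc | ScS | Scg | cdc; Y -> c | Sc | ScS.
TERM: introduce A -> c, C -> d, B -> g and substitute in every rule of length ≥2.
BIN: S -> ACA becomes S -> AD, D -> CA; S -> SAB becomes S -> SE, E -> AB; S -> SAS becomes S -> SF, F -> AS; Y -> SAS becomes Y -> SG, G -> AS.
Drop unreachable/unproductive: Y.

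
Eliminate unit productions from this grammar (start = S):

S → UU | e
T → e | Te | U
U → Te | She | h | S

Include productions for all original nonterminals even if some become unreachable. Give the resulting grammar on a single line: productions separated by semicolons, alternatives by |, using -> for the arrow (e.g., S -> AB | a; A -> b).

Unit productions: T->U, U->S.
Unit pairs (A ⇒* B via units): (T,S), (T,U), (U,S).
S: inherits non-unit rules of {S} → UU | e.
T: inherits non-unit rules of {S, T, U} → She | Te | UU | e | h.
U: inherits non-unit rules of {S, U} → She | Te | UU | e | h.

S -> e | UU; T -> e | h | Te | UU | She; U -> e | h | Te | UU | She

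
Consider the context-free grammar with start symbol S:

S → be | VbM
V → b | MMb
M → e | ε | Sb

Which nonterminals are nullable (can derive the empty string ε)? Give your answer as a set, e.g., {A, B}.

Directly nullable (have an ε-rule): {M}.
Not nullable: S, V — each has a terminal in every rule's right-hand side or depends on a non-nullable symbol.

{M}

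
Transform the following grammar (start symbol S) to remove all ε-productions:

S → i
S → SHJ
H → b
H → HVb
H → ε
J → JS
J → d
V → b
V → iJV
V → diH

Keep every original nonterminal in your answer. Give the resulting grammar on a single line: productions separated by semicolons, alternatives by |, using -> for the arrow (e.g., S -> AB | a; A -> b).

Nullable set: {H}.
S -> SHJ: H nullable, giving SHJ | SJ.
Drop H -> ε.
H -> HVb: H nullable, giving HVb | Vb.
V -> diH: H nullable, giving di | diH.
Unchanged (no nullable symbols): S -> i; H -> b; J -> JS; J -> d; V -> b; V -> iJV.

S -> i | SJ | SHJ; H -> b | Vb | HVb; J -> d | JS; V -> b | di | diH | iJV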